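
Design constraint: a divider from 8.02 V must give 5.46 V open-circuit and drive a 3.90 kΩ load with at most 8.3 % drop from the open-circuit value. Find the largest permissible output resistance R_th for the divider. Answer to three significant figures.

Loading drop = R_th/(R_th + R_L) ≤ 0.0830, so R_th ≤ R_L · ε/(1−ε) = 3.90 kΩ × 0.0830/0.9170 = 353 Ω.

R_th ≤ 353 Ω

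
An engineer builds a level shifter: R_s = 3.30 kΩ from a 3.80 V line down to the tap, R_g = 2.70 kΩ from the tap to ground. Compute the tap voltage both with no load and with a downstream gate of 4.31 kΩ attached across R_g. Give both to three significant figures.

Open-circuit: V = 3.80 × 2.70/(3.30 + 2.70) = 1.71 V.
With the load, R_g becomes R_g‖R_L = 1.660 kΩ, so V = 3.80 × 1.660/4.960 = 1.27 V.

Unloaded: 1.71 V; loaded: 1.27 V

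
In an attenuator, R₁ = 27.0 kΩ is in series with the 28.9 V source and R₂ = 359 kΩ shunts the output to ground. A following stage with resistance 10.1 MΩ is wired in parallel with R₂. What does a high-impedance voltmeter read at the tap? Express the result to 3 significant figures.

V_out ≈ 26.8 V

The load sits in parallel with R₂: R₂‖R_L = (359 × 10100) / (359 + 10100) = 346.7 kΩ.
V_out = 28.9 × 346.7 / (27.0 + 346.7) = 28.9 × 346.7/373.7 = 26.8 V.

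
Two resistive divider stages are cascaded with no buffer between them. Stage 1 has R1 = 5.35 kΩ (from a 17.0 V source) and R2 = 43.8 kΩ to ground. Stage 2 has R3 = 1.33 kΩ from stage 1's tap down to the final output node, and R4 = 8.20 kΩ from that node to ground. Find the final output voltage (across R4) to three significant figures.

V_out ≈ 8.69 V

Stage 2 presents R3+R4 = 9.530 kΩ as a load on stage 1's tap.
Stage 1's lower leg becomes R2‖(R3+R4) = 7.827 kΩ, so V_mid = 17.0 × 7.827/13.18 = 10.10 V.
Stage 2 is itself unloaded: V_out = V_mid × R4/(R3+R4) = 10.10 × 8.20/9.530 = 8.69 V.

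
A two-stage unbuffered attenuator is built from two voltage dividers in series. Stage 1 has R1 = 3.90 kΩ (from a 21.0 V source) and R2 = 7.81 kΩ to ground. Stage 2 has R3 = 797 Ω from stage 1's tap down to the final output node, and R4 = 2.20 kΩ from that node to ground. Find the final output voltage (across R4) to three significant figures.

V_out ≈ 5.50 V

Stage 2 presents R3+R4 = 2997 Ω as a load on stage 1's tap.
Stage 1's lower leg becomes R2‖(R3+R4) = 2166 Ω, so V_mid = 21.0 × 2166/6066 = 7.498 V.
Stage 2 is itself unloaded: V_out = V_mid × R4/(R3+R4) = 7.498 × 2200/2997 = 5.50 V.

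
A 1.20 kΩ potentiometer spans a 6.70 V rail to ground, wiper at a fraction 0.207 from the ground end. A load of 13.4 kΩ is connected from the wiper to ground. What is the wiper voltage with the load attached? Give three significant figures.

The wiper splits the pot into (1−α)R = 951.6 Ω above and αR = 248.4 Ω below.
Lower section ‖ load = 243.9 Ω.
V_wiper = 6.70 × 243.9/(951.6 + 243.9) = 1.37 V.

V ≈ 1.37 V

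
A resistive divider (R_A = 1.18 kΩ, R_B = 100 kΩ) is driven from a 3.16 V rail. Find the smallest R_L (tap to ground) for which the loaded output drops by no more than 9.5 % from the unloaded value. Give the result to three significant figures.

Output resistance R_th = R_A‖R_B = (1.18 × 100)/101.2 = 1.166 kΩ.
The fractional drop is R_th/(R_th + R_L); requiring this ≤ 0.0950 gives R_L ≥ R_th(1/0.0950 − 1) = 1.166 × 9.526 = 11.1 kΩ.

R_L(min) ≈ 11.1 kΩ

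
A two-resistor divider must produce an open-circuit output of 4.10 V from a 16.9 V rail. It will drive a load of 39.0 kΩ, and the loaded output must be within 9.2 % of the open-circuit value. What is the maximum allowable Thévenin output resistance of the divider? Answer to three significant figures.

R_th ≤ 3.95 kΩ

Loading drop = R_th/(R_th + R_L) ≤ 0.0920, so R_th ≤ R_L · ε/(1−ε) = 39.0 kΩ × 0.0920/0.9080 = 3.95 kΩ.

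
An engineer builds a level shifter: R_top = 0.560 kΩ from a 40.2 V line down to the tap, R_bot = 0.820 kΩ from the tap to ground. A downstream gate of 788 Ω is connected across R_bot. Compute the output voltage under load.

The load sits in parallel with R_bot: R_bot‖R_L = (820 × 788) / (820 + 788) = 401.8 Ω.
V_out = 40.2 × 401.8 / (560 + 401.8) = 40.2 × 401.8/961.8 = 16.8 V.

V_out ≈ 16.8 V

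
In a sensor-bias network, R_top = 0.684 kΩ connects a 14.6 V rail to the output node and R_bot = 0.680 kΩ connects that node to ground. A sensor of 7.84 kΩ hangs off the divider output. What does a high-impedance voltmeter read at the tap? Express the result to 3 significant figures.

V_out ≈ 6.98 V

The load sits in parallel with R_bot: R_bot‖R_L = (680 × 7840) / (680 + 7840) = 625.7 Ω.
V_out = 14.6 × 625.7 / (684 + 625.7) = 14.6 × 625.7/1310 = 6.98 V.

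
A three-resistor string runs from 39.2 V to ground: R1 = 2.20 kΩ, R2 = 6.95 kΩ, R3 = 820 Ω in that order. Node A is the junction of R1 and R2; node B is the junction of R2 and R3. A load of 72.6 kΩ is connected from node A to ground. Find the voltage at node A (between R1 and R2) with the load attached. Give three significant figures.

Below node A the series string R2+R3 = 7770 Ω sits in parallel with the 72600 Ω load: 7019 Ω.
V_A = 39.2 × 7019/(2200 + 7019) = 29.8 V.

V ≈ 29.8 V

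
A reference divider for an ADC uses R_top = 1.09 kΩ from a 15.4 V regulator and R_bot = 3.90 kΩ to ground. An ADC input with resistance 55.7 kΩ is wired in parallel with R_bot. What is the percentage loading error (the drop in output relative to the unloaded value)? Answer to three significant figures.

1.51 %

The divider's output (Thévenin) resistance is R_top‖R_bot = 0.8519 kΩ.
Fractional drop under load = R_th/(R_th + R_L) = 0.8519 / (0.8519 + 55.7) = 0.01506.
So the output falls by 1.51 %.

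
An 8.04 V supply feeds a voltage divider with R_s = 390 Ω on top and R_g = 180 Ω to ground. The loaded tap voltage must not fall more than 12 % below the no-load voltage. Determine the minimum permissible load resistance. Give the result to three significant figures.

R_L(min) ≈ 903 Ω

Output resistance R_th = R_s‖R_g = (390 × 180)/570.0 = 123.2 Ω.
The fractional drop is R_th/(R_th + R_L); requiring this ≤ 0.120 gives R_L ≥ R_th(1/0.120 − 1) = 123.2 × 7.333 = 903 Ω.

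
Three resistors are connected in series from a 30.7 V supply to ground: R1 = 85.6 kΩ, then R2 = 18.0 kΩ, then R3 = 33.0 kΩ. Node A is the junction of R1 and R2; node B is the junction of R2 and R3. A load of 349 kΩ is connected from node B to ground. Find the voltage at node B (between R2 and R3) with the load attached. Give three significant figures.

V ≈ 6.92 V

At node B, R3 is in parallel with the load: R3‖R_L = 30.15 kΩ.
Below node A the resistance is R2 + (R3‖R_L) = 48.15 kΩ, so V_A = 30.7 × 48.15/133.7 = 11.05 V.
Then V_B = V_A × (R3‖R_L)/(R2 + R3‖R_L) = 11.05 × 30.15/48.15 = 6.92 V.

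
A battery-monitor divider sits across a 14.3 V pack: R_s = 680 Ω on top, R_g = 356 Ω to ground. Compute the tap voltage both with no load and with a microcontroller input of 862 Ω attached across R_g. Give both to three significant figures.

Unloaded: 4.91 V; loaded: 3.87 V

Open-circuit: V = 14.3 × 356/(680 + 356) = 4.91 V.
With the load, R_g becomes R_g‖R_L = 251.9 Ω, so V = 14.3 × 251.9/931.9 = 3.87 V.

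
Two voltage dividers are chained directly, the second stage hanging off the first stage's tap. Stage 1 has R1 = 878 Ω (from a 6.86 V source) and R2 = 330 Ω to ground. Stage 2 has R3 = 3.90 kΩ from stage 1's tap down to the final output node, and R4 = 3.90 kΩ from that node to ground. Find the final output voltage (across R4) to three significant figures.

V_out ≈ 0.909 V

Stage 2 presents R3+R4 = 7800 Ω as a load on stage 1's tap.
Stage 1's lower leg becomes R2‖(R3+R4) = 316.6 Ω, so V_mid = 6.86 × 316.6/1195 = 1.818 V.
Stage 2 is itself unloaded: V_out = V_mid × R4/(R3+R4) = 1.818 × 3900/7800 = 0.909 V.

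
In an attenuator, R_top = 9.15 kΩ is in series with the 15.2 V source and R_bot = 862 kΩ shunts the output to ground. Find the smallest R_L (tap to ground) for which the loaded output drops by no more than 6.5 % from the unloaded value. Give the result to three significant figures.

Output resistance R_th = R_top‖R_bot = (9.15 × 862)/871.1 = 9.054 kΩ.
The fractional drop is R_th/(R_th + R_L); requiring this ≤ 0.0650 gives R_L ≥ R_th(1/0.0650 − 1) = 9.054 × 14.38 = 130 kΩ.

R_L(min) ≈ 130 kΩ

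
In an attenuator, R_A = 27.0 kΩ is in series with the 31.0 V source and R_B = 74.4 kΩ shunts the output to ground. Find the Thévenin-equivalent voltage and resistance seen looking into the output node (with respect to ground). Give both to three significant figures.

V_th is the open-circuit tap voltage: 31.0 × 74.4/(27.0 + 74.4) = 22.7 V.
With the supply zeroed, R_A and R_B appear in parallel from the tap: R_th = R_A‖R_B = (27.0 × 74.4)/101.4 = 19.8 kΩ.

V_th = 22.7 V, R_th = 19.8 kΩ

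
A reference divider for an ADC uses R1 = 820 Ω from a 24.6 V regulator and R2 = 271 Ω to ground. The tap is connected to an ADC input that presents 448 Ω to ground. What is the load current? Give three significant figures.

R2‖R_L = 168.9 Ω; V_out = 24.6 × 168.9/988.9 = 4.201 V.
I_L = V_out / R_L = 4.201 / 448 Ω = 9.38 mA.

I_L ≈ 9.38 mA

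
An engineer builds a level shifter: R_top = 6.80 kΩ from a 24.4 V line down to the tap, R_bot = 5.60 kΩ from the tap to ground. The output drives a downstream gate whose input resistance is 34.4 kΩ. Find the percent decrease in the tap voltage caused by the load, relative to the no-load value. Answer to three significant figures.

The divider's output (Thévenin) resistance is R_top‖R_bot = 3.071 kΩ.
Fractional drop under load = R_th/(R_th + R_L) = 3.071 / (3.071 + 34.4) = 0.08196.
So the output falls by 8.20 %.

8.20 %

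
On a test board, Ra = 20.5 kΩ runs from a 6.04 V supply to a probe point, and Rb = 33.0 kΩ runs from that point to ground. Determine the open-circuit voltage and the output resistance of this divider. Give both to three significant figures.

V_th = 3.73 V, R_th = 12.6 kΩ

V_th is the open-circuit tap voltage: 6.04 × 33.0/(20.5 + 33.0) = 3.73 V.
With the supply zeroed, Ra and Rb appear in parallel from the tap: R_th = Ra‖Rb = (20.5 × 33.0)/53.50 = 12.6 kΩ.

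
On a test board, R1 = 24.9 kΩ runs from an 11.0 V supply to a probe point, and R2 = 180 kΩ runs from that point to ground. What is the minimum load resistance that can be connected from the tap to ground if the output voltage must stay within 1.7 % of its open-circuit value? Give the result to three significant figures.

R_L(min) ≈ 1.26 MΩ

Output resistance R_th = R1‖R2 = (24.9 × 180)/204.9 = 21.87 kΩ.
The fractional drop is R_th/(R_th + R_L); requiring this ≤ 0.0170 gives R_L ≥ R_th(1/0.0170 − 1) = 21.87 × 57.82 = 1.26 MΩ.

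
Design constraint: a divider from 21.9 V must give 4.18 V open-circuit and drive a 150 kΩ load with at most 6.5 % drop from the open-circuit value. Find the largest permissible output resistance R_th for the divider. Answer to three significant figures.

R_th ≤ 10.4 kΩ

Loading drop = R_th/(R_th + R_L) ≤ 0.0650, so R_th ≤ R_L · ε/(1−ε) = 150 kΩ × 0.0650/0.9350 = 10.4 kΩ.
(Any R1, R2 with R2/(R1+R2) = 0.191 and R1‖R2 ≤ 10.4 kΩ will meet the spec.)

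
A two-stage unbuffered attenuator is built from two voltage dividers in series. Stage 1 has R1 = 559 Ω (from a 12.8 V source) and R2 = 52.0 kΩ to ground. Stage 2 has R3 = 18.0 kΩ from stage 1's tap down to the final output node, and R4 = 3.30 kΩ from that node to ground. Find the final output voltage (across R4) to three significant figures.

Stage 2 presents R3+R4 = 21300 Ω as a load on stage 1's tap.
Stage 1's lower leg becomes R2‖(R3+R4) = 15110 Ω, so V_mid = 12.8 × 15110/15670 = 12.34 V.
Stage 2 is itself unloaded: V_out = V_mid × R4/(R3+R4) = 12.34 × 3300/21300 = 1.91 V.

V_out ≈ 1.91 V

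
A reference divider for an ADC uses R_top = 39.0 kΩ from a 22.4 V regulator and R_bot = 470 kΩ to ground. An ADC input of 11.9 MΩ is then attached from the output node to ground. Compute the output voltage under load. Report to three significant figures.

V_out ≈ 20.6 V

The load sits in parallel with R_bot: R_bot‖R_L = (470 × 11900) / (470 + 11900) = 452.1 kΩ.
V_out = 22.4 × 452.1 / (39.0 + 452.1) = 22.4 × 452.1/491.1 = 20.6 V.
(Unloaded it would have been 20.7 V.)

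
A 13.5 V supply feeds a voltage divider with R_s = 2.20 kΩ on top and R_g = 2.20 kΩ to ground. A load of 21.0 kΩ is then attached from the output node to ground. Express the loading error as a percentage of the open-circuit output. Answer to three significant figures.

4.98 %

The divider's output (Thévenin) resistance is R_s‖R_g = 1.100 kΩ.
Fractional drop under load = R_th/(R_th + R_L) = 1.100 / (1.100 + 21.0) = 0.04977.
So the output falls by 4.98 %.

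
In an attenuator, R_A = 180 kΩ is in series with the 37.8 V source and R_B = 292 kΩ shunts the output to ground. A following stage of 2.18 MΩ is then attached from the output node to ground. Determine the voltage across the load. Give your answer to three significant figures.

The load sits in parallel with R_B: R_B‖R_L = (292 × 2180) / (292 + 2180) = 257.5 kΩ.
V_out = 37.8 × 257.5 / (180 + 257.5) = 37.8 × 257.5/437.5 = 22.2 V.

V_out ≈ 22.2 V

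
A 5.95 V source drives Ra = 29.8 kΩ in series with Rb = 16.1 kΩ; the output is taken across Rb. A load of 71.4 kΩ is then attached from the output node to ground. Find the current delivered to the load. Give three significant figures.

Rb‖R_L = 13.14 kΩ; V_out = 5.95 × 13.14/42.94 = 1.821 V.
I_L = V_out / R_L = 1.821 / 71.4 kΩ = 0.0255 mA.

I_L ≈ 0.0255 mA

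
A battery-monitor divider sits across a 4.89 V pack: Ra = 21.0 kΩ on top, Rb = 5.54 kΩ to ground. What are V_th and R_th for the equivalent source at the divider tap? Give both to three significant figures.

V_th is the open-circuit tap voltage: 4.89 × 5.54/(21.0 + 5.54) = 1.02 V.
With the supply zeroed, Ra and Rb appear in parallel from the tap: R_th = Ra‖Rb = (21.0 × 5.54)/26.54 = 4.38 kΩ.

V_th = 1.02 V, R_th = 4.38 kΩ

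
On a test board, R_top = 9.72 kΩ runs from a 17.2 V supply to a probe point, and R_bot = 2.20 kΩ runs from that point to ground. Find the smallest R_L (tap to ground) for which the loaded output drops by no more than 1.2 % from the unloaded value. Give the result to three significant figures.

Output resistance R_th = R_top‖R_bot = (9.72 × 2.20)/11.92 = 1.794 kΩ.
The fractional drop is R_th/(R_th + R_L); requiring this ≤ 0.0120 gives R_L ≥ R_th(1/0.0120 − 1) = 1.794 × 82.33 = 148 kΩ.

R_L(min) ≈ 148 kΩ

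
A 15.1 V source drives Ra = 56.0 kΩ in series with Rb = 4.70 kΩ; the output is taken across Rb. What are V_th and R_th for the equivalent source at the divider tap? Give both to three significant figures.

V_th = 1.17 V, R_th = 4.34 kΩ

V_th is the open-circuit tap voltage: 15.1 × 4.70/(56.0 + 4.70) = 1.17 V.
With the supply zeroed, Ra and Rb appear in parallel from the tap: R_th = Ra‖Rb = (56.0 × 4.70)/60.70 = 4.34 kΩ.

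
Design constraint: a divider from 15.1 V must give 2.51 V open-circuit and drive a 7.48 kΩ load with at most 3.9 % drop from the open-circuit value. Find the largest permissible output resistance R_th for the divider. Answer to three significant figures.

Loading drop = R_th/(R_th + R_L) ≤ 0.0390, so R_th ≤ R_L · ε/(1−ε) = 7.48 kΩ × 0.0390/0.9610 = 304 Ω.

R_th ≤ 304 Ω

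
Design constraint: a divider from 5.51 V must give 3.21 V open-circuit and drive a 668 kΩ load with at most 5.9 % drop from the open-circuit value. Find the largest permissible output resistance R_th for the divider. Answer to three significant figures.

R_th ≤ 41.9 kΩ

Loading drop = R_th/(R_th + R_L) ≤ 0.0590, so R_th ≤ R_L · ε/(1−ε) = 668 kΩ × 0.0590/0.9410 = 41.9 kΩ.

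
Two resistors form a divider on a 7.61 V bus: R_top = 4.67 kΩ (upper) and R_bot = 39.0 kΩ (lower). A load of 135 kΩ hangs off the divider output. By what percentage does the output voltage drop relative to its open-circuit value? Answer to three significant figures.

The divider's output (Thévenin) resistance is R_top‖R_bot = 4.171 kΩ.
Fractional drop under load = R_th/(R_th + R_L) = 4.171 / (4.171 + 135) = 0.02997.
So the output falls by 3.00 %.

3.00 %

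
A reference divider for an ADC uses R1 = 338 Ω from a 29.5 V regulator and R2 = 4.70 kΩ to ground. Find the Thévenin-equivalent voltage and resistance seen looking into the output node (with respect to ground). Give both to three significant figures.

V_th is the open-circuit tap voltage: 29.5 × 4700/(338 + 4700) = 27.5 V.
With the supply zeroed, R1 and R2 appear in parallel from the tap: R_th = R1‖R2 = (338 × 4700)/5038 = 315 Ω.

V_th = 27.5 V, R_th = 315 Ω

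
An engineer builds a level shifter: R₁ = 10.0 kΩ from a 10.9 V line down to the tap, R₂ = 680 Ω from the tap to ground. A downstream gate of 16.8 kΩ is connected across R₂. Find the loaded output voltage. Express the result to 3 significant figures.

V_out ≈ 0.669 V

The load sits in parallel with R₂: R₂‖R_L = (680 × 16800) / (680 + 16800) = 653.5 Ω.
V_out = 10.9 × 653.5 / (10000 + 653.5) = 10.9 × 653.5/10650 = 0.669 V.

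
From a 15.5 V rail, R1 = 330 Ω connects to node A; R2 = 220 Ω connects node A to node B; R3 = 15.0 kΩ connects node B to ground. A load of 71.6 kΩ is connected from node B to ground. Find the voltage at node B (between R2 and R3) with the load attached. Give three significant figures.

V ≈ 14.8 V

At node B, R3 is in parallel with the load: R3‖R_L = 12400 Ω.
Below node A the resistance is R2 + (R3‖R_L) = 12620 Ω, so V_A = 15.5 × 12620/12950 = 15.11 V.
Then V_B = V_A × (R3‖R_L)/(R2 + R3‖R_L) = 15.11 × 12400/12620 = 14.8 V.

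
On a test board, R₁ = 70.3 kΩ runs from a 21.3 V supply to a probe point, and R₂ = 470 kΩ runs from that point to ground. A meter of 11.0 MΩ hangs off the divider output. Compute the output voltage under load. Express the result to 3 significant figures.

V_out ≈ 18.4 V

The load sits in parallel with R₂: R₂‖R_L = (470 × 11000) / (470 + 11000) = 450.7 kΩ.
V_out = 21.3 × 450.7 / (70.3 + 450.7) = 21.3 × 450.7/521.0 = 18.4 V.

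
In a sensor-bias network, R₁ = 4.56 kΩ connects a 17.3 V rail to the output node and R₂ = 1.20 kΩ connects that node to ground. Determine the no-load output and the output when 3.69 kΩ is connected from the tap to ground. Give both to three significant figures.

Open-circuit: V = 17.3 × 1.20/(4.56 + 1.20) = 3.60 V.
With the load, R₂ becomes R₂‖R_L = 0.9055 kΩ, so V = 17.3 × 0.9055/5.466 = 2.87 V.

Unloaded: 3.60 V; loaded: 2.87 V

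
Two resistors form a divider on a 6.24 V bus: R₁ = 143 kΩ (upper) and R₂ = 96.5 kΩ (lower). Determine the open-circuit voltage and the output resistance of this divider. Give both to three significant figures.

V_th is the open-circuit tap voltage: 6.24 × 96.5/(143 + 96.5) = 2.51 V.
With the supply zeroed, R₁ and R₂ appear in parallel from the tap: R_th = R₁‖R₂ = (143 × 96.5)/239.5 = 57.6 kΩ.

V_th = 2.51 V, R_th = 57.6 kΩ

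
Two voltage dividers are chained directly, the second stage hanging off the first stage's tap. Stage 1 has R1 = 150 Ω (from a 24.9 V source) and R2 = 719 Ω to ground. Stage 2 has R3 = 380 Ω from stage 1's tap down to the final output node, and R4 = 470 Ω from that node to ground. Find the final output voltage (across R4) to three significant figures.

V_out ≈ 9.94 V

Stage 2 presents R3+R4 = 850.0 Ω as a load on stage 1's tap.
Stage 1's lower leg becomes R2‖(R3+R4) = 389.5 Ω, so V_mid = 24.9 × 389.5/539.5 = 17.98 V.
Stage 2 is itself unloaded: V_out = V_mid × R4/(R3+R4) = 17.98 × 470/850.0 = 9.94 V.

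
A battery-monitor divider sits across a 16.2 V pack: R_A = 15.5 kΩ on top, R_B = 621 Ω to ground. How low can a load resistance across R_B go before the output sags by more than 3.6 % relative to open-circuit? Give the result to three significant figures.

R_L(min) ≈ 16.0 kΩ

Output resistance R_th = R_A‖R_B = (15500 × 621)/16120 = 597.1 Ω.
The fractional drop is R_th/(R_th + R_L); requiring this ≤ 0.0360 gives R_L ≥ R_th(1/0.0360 − 1) = 597.1 × 26.78 = 16.0 kΩ.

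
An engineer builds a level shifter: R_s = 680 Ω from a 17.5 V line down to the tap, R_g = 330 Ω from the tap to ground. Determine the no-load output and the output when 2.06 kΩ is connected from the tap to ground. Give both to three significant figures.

Unloaded: 5.72 V; loaded: 5.16 V

Open-circuit: V = 17.5 × 330/(680 + 330) = 5.72 V.
With the load, R_g becomes R_g‖R_L = 284.4 Ω, so V = 17.5 × 284.4/964.4 = 5.16 V.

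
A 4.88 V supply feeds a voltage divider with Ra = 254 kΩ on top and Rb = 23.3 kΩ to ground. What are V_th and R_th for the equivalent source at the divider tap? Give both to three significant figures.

V_th is the open-circuit tap voltage: 4.88 × 23.3/(254 + 23.3) = 0.410 V.
With the supply zeroed, Ra and Rb appear in parallel from the tap: R_th = Ra‖Rb = (254 × 23.3)/277.3 = 21.3 kΩ.

V_th = 0.410 V, R_th = 21.3 kΩ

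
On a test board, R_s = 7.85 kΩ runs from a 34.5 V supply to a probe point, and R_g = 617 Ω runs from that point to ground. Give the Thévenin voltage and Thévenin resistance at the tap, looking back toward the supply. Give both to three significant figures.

V_th is the open-circuit tap voltage: 34.5 × 617/(7850 + 617) = 2.51 V.
With the supply zeroed, R_s and R_g appear in parallel from the tap: R_th = R_s‖R_g = (7850 × 617)/8467 = 572 Ω.

V_th = 2.51 V, R_th = 572 Ω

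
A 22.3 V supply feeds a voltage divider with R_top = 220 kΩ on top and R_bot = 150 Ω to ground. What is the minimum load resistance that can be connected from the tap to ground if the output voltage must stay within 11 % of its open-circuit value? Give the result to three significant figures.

Output resistance R_th = R_top‖R_bot = (220000 × 150)/220200 = 149.9 Ω.
The fractional drop is R_th/(R_th + R_L); requiring this ≤ 0.110 gives R_L ≥ R_th(1/0.110 − 1) = 149.9 × 8.091 = 1.21 kΩ.

R_L(min) ≈ 1.21 kΩ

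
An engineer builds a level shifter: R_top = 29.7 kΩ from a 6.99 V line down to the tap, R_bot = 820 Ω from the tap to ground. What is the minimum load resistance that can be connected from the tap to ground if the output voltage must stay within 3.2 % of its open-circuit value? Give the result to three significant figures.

Output resistance R_th = R_top‖R_bot = (29700 × 820)/30520 = 798.0 Ω.
The fractional drop is R_th/(R_th + R_L); requiring this ≤ 0.0320 gives R_L ≥ R_th(1/0.0320 − 1) = 798.0 × 30.25 = 24.1 kΩ.

R_L(min) ≈ 24.1 kΩ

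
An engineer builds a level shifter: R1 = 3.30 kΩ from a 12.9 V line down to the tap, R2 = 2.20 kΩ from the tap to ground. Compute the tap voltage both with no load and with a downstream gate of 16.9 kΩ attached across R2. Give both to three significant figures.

Open-circuit: V = 12.9 × 2.20/(3.30 + 2.20) = 5.16 V.
With the load, R2 becomes R2‖R_L = 1.947 kΩ, so V = 12.9 × 1.947/5.247 = 4.79 V.

Unloaded: 5.16 V; loaded: 4.79 V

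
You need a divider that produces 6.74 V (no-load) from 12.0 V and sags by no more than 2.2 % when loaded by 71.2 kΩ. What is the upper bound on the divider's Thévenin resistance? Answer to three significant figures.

Loading drop = R_th/(R_th + R_L) ≤ 0.0220, so R_th ≤ R_L · ε/(1−ε) = 71.2 kΩ × 0.0220/0.9780 = 1.60 kΩ.

R_th ≤ 1.60 kΩ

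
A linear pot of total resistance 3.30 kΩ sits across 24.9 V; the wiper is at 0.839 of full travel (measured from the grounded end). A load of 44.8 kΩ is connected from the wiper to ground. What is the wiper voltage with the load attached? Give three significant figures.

V ≈ 20.7 V

The wiper splits the pot into (1−α)R = 531.3 Ω above and αR = 2769 Ω below.
Lower section ‖ load = 2608 Ω.
V_wiper = 24.9 × 2608/(531.3 + 2608) = 20.7 V.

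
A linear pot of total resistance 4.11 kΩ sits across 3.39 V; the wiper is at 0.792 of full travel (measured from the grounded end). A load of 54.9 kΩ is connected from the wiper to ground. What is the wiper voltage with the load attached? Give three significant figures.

The wiper splits the pot into (1−α)R = 854.9 Ω above and αR = 3255 Ω below.
Lower section ‖ load = 3073 Ω.
V_wiper = 3.39 × 3073/(854.9 + 3073) = 2.65 V.

V ≈ 2.65 V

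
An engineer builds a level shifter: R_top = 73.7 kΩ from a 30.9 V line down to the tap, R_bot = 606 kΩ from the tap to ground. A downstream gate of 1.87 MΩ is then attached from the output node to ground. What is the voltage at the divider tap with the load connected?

The load sits in parallel with R_bot: R_bot‖R_L = (606 × 1870) / (606 + 1870) = 457.7 kΩ.
V_out = 30.9 × 457.7 / (73.7 + 457.7) = 30.9 × 457.7/531.4 = 26.6 V.
(Unloaded it would have been 27.5 V.)

V_out ≈ 26.6 V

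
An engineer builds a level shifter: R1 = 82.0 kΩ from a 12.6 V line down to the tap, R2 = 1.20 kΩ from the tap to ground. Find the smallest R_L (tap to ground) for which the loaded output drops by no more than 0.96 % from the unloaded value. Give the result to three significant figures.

Output resistance R_th = R1‖R2 = (82.0 × 1.20)/83.20 = 1.183 kΩ.
The fractional drop is R_th/(R_th + R_L); requiring this ≤ 0.00960 gives R_L ≥ R_th(1/0.00960 − 1) = 1.183 × 103.2 = 122 kΩ.

R_L(min) ≈ 122 kΩ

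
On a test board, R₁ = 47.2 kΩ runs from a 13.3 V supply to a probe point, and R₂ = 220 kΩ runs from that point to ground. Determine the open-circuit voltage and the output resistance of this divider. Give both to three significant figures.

V_th is the open-circuit tap voltage: 13.3 × 220/(47.2 + 220) = 11.0 V.
With the supply zeroed, R₁ and R₂ appear in parallel from the tap: R_th = R₁‖R₂ = (47.2 × 220)/267.2 = 38.9 kΩ.

V_th = 11.0 V, R_th = 38.9 kΩ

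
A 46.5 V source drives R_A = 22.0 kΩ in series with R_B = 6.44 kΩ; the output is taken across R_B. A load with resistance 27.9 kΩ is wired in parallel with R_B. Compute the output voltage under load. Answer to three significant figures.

The load sits in parallel with R_B: R_B‖R_L = (6.44 × 27.9) / (6.44 + 27.9) = 5.232 kΩ.
V_out = 46.5 × 5.232 / (22.0 + 5.232) = 46.5 × 5.232/27.23 = 8.93 V.

V_out ≈ 8.93 V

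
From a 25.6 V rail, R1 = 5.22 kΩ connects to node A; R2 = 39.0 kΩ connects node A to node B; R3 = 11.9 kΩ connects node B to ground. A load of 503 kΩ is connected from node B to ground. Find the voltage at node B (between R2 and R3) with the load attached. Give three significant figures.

At node B, R3 is in parallel with the load: R3‖R_L = 11.62 kΩ.
Below node A the resistance is R2 + (R3‖R_L) = 50.62 kΩ, so V_A = 25.6 × 50.62/55.84 = 23.21 V.
Then V_B = V_A × (R3‖R_L)/(R2 + R3‖R_L) = 23.21 × 11.62/50.62 = 5.33 V.

V ≈ 5.33 V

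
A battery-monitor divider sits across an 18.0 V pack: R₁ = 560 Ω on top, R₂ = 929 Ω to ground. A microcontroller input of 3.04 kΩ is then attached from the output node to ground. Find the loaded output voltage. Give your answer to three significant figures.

V_out ≈ 10.1 V

The load sits in parallel with R₂: R₂‖R_L = (929 × 3040) / (929 + 3040) = 711.6 Ω.
V_out = 18.0 × 711.6 / (560 + 711.6) = 18.0 × 711.6/1272 = 10.1 V.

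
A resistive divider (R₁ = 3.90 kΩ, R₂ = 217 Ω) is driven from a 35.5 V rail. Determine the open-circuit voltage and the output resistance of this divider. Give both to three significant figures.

V_th = 1.87 V, R_th = 206 Ω

V_th is the open-circuit tap voltage: 35.5 × 217/(3900 + 217) = 1.87 V.
With the supply zeroed, R₁ and R₂ appear in parallel from the tap: R_th = R₁‖R₂ = (3900 × 217)/4117 = 206 Ω.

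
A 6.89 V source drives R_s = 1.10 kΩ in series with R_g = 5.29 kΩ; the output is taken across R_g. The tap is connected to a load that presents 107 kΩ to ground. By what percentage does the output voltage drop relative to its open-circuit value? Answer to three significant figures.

The divider's output (Thévenin) resistance is R_s‖R_g = 0.9106 kΩ.
Fractional drop under load = R_th/(R_th + R_L) = 0.9106 / (0.9106 + 107) = 0.008439.
So the output falls by 0.844 %.

0.844 %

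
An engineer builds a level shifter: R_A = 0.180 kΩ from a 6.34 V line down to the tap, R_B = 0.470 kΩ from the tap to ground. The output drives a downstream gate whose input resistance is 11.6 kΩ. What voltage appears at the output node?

The load sits in parallel with R_B: R_B‖R_L = (470 × 11600) / (470 + 11600) = 451.7 Ω.
V_out = 6.34 × 451.7 / (180 + 451.7) = 6.34 × 451.7/631.7 = 4.53 V.
(Unloaded it would have been 4.58 V.)

V_out ≈ 4.53 V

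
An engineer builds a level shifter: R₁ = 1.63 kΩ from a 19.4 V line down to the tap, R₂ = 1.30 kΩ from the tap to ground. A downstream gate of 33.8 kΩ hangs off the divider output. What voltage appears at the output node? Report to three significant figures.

The load sits in parallel with R₂: R₂‖R_L = (1.30 × 33.8) / (1.30 + 33.8) = 1.252 kΩ.
V_out = 19.4 × 1.252 / (1.63 + 1.252) = 19.4 × 1.252/2.882 = 8.43 V.

V_out ≈ 8.43 V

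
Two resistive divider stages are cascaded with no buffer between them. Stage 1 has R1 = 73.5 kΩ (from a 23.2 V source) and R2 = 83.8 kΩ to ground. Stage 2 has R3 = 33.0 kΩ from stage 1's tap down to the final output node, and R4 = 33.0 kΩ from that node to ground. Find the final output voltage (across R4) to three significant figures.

V_out ≈ 3.88 V

Stage 2 presents R3+R4 = 66.00 kΩ as a load on stage 1's tap.
Stage 1's lower leg becomes R2‖(R3+R4) = 36.92 kΩ, so V_mid = 23.2 × 36.92/110.4 = 7.757 V.
Stage 2 is itself unloaded: V_out = V_mid × R4/(R3+R4) = 7.757 × 33.0/66.00 = 3.88 V.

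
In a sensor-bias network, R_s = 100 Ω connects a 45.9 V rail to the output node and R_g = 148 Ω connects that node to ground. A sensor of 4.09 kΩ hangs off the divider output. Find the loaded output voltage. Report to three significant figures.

V_out ≈ 27.0 V

The load sits in parallel with R_g: R_g‖R_L = (148 × 4090) / (148 + 4090) = 142.8 Ω.
V_out = 45.9 × 142.8 / (100 + 142.8) = 45.9 × 142.8/242.8 = 27.0 V.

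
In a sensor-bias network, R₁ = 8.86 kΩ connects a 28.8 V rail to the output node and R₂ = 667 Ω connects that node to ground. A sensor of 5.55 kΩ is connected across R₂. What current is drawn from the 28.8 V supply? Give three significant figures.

I ≈ 3.05 mA

R₂‖R_L = 595.4 Ω, so the source sees R₁ + R₂‖R_L = 9455 Ω.
I = 28.8 V / 9455 Ω = 3.05 mA.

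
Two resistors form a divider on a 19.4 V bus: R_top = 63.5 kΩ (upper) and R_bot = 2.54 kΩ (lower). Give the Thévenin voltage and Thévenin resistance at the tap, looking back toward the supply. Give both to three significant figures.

V_th is the open-circuit tap voltage: 19.4 × 2.54/(63.5 + 2.54) = 0.746 V.
With the supply zeroed, R_top and R_bot appear in parallel from the tap: R_th = R_top‖R_bot = (63.5 × 2.54)/66.04 = 2.44 kΩ.

V_th = 0.746 V, R_th = 2.44 kΩ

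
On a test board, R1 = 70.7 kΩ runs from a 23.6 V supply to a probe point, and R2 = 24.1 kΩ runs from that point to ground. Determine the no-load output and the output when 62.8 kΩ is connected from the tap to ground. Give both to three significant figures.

Unloaded: 6.00 V; loaded: 4.66 V

Open-circuit: V = 23.6 × 24.1/(70.7 + 24.1) = 6.00 V.
With the load, R2 becomes R2‖R_L = 17.42 kΩ, so V = 23.6 × 17.42/88.12 = 4.66 V.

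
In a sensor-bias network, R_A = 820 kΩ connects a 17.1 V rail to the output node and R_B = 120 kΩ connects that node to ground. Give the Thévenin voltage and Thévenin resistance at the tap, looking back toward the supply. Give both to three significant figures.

V_th is the open-circuit tap voltage: 17.1 × 120/(820 + 120) = 2.18 V.
With the supply zeroed, R_A and R_B appear in parallel from the tap: R_th = R_A‖R_B = (820 × 120)/940.0 = 105 kΩ.

V_th = 2.18 V, R_th = 105 kΩ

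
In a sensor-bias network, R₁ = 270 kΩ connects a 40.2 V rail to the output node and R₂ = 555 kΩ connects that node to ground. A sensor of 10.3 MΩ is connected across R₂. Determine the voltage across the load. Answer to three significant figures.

V_out ≈ 26.6 V

The load sits in parallel with R₂: R₂‖R_L = (555 × 10300) / (555 + 10300) = 526.6 kΩ.
V_out = 40.2 × 526.6 / (270 + 526.6) = 40.2 × 526.6/796.6 = 26.6 V.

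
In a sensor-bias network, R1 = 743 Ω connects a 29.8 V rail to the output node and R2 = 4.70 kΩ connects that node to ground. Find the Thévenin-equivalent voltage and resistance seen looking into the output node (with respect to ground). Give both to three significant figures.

V_th = 25.7 V, R_th = 642 Ω

V_th is the open-circuit tap voltage: 29.8 × 4700/(743 + 4700) = 25.7 V.
With the supply zeroed, R1 and R2 appear in parallel from the tap: R_th = R1‖R2 = (743 × 4700)/5443 = 642 Ω.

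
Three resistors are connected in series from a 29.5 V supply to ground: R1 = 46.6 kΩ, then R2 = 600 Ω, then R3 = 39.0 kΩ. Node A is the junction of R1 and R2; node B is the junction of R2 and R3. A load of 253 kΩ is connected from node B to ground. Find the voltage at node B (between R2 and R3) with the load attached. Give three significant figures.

At node B, R3 is in parallel with the load: R3‖R_L = 33790 Ω.
Below node A the resistance is R2 + (R3‖R_L) = 34390 Ω, so V_A = 29.5 × 34390/80990 = 12.53 V.
Then V_B = V_A × (R3‖R_L)/(R2 + R3‖R_L) = 12.53 × 33790/34390 = 12.3 V.

V ≈ 12.3 V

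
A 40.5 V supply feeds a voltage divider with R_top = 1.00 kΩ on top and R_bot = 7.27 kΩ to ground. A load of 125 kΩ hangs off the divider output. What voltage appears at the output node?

The load sits in parallel with R_bot: R_bot‖R_L = (7.27 × 125) / (7.27 + 125) = 6.870 kΩ.
V_out = 40.5 × 6.870 / (1.00 + 6.870) = 40.5 × 6.870/7.870 = 35.4 V.
(Unloaded it would have been 35.6 V.)

V_out ≈ 35.4 V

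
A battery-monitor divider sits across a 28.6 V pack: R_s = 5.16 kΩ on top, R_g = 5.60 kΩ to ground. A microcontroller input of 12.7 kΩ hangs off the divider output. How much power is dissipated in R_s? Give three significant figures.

P ≈ 51.6 mW

Total resistance from the source is R_s + (R_g‖R_L) = 9.046 kΩ, so I = 28.6/9.046 kΩ = 3.161 mA.
P = I²·R_s = (3.161 mA)² × 5.16 kΩ = 51.6 mW.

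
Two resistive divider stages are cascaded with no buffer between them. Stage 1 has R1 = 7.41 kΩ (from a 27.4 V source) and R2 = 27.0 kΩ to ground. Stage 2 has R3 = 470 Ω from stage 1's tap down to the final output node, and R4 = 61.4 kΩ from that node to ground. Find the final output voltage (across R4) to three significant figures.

Stage 2 presents R3+R4 = 61870 Ω as a load on stage 1's tap.
Stage 1's lower leg becomes R2‖(R3+R4) = 18800 Ω, so V_mid = 27.4 × 18800/26210 = 19.65 V.
Stage 2 is itself unloaded: V_out = V_mid × R4/(R3+R4) = 19.65 × 61400/61870 = 19.5 V.

V_out ≈ 19.5 V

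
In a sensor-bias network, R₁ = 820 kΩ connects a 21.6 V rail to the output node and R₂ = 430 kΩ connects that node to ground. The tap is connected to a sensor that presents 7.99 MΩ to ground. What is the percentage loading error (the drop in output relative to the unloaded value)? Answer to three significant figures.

3.41 %

The divider's output (Thévenin) resistance is R₁‖R₂ = 282.1 kΩ.
Fractional drop under load = R_th/(R_th + R_L) = 282.1 / (282.1 + 7990) = 0.03410.
So the output falls by 3.41 %.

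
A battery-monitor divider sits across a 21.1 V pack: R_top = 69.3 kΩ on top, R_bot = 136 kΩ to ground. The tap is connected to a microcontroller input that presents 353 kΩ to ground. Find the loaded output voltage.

The load sits in parallel with R_bot: R_bot‖R_L = (136 × 353) / (136 + 353) = 98.18 kΩ.
V_out = 21.1 × 98.18 / (69.3 + 98.18) = 21.1 × 98.18/167.5 = 12.4 V.

V_out ≈ 12.4 V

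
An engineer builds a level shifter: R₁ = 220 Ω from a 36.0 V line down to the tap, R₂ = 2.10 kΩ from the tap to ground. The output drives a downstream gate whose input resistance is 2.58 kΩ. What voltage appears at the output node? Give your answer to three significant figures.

The load sits in parallel with R₂: R₂‖R_L = (2100 × 2580) / (2100 + 2580) = 1158 Ω.
V_out = 36.0 × 1158 / (220 + 1158) = 36.0 × 1158/1378 = 30.3 V.

V_out ≈ 30.3 V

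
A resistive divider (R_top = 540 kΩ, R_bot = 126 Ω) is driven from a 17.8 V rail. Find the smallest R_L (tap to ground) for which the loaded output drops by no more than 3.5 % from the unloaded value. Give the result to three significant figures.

Output resistance R_th = R_top‖R_bot = (540000 × 126)/540100 = 126.0 Ω.
The fractional drop is R_th/(R_th + R_L); requiring this ≤ 0.0350 gives R_L ≥ R_th(1/0.0350 − 1) = 126.0 × 27.57 = 3.47 kΩ.

R_L(min) ≈ 3.47 kΩ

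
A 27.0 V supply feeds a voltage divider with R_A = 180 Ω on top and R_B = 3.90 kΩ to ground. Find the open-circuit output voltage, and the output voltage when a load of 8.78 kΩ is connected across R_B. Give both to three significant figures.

Open-circuit: V = 27.0 × 3900/(180 + 3900) = 25.8 V.
With the load, R_B becomes R_B‖R_L = 2700 Ω, so V = 27.0 × 2700/2880 = 25.3 V.

Unloaded: 25.8 V; loaded: 25.3 V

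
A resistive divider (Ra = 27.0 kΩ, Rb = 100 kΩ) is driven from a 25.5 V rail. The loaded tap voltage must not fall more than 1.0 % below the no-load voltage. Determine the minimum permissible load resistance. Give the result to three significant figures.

Output resistance R_th = Ra‖Rb = (27.0 × 100)/127.0 = 21.26 kΩ.
The fractional drop is R_th/(R_th + R_L); requiring this ≤ 0.0100 gives R_L ≥ R_th(1/0.0100 − 1) = 21.26 × 99.00 = 2.10 MΩ.

R_L(min) ≈ 2.10 MΩ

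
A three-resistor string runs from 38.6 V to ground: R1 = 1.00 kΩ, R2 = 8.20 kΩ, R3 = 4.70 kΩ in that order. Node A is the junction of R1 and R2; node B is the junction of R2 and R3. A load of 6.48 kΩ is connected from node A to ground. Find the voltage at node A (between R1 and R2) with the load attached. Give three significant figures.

V ≈ 31.3 V

Below node A the series string R2+R3 = 12.90 kΩ sits in parallel with the 6.48 kΩ load: 4.313 kΩ.
V_A = 38.6 × 4.313/(1.00 + 4.313) = 31.3 V.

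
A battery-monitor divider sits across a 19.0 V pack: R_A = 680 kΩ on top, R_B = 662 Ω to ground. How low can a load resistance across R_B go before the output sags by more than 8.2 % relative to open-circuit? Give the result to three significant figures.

Output resistance R_th = R_A‖R_B = (680000 × 662)/680700 = 661.4 Ω.
The fractional drop is R_th/(R_th + R_L); requiring this ≤ 0.0820 gives R_L ≥ R_th(1/0.0820 − 1) = 661.4 × 11.20 = 7.40 kΩ.

R_L(min) ≈ 7.40 kΩ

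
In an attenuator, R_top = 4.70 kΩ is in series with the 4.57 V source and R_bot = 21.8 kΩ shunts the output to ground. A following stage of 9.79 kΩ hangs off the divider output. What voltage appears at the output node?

V_out ≈ 2.70 V

The load sits in parallel with R_bot: R_bot‖R_L = (21.8 × 9.79) / (21.8 + 9.79) = 6.756 kΩ.
V_out = 4.57 × 6.756 / (4.70 + 6.756) = 4.57 × 6.756/11.46 = 2.70 V.
(Unloaded it would have been 3.76 V.)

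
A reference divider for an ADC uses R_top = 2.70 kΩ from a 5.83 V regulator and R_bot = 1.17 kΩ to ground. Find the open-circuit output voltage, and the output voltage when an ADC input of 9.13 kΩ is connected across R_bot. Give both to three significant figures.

Unloaded: 1.76 V; loaded: 1.62 V

Open-circuit: V = 5.83 × 1.17/(2.70 + 1.17) = 1.76 V.
With the load, R_bot becomes R_bot‖R_L = 1.037 kΩ, so V = 5.83 × 1.037/3.737 = 1.62 V.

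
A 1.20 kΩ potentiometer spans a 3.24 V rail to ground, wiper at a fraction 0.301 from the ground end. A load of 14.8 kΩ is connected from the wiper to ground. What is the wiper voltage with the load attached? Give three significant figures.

V ≈ 0.959 V

The wiper splits the pot into (1−α)R = 838.8 Ω above and αR = 361.2 Ω below.
Lower section ‖ load = 352.6 Ω.
V_wiper = 3.24 × 352.6/(838.8 + 352.6) = 0.959 V.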